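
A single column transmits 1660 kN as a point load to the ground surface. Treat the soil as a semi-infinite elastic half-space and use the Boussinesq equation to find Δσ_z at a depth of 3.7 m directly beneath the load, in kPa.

Boussinesq vertical stress below a point load on an elastic half-space:
Δσ_z = 3P/(2πz²) · [1 + (r/z)²]^(−5/2)
r/z = 0/3.7 = 0; [1+(r/z)²]^(−5/2) = 1.
Δσ_z = 3×1660/(2π×3.7²) × 1 = 57.896 × 1 = 57.9 kPa

Δσ_z ≈ 57.9 kPa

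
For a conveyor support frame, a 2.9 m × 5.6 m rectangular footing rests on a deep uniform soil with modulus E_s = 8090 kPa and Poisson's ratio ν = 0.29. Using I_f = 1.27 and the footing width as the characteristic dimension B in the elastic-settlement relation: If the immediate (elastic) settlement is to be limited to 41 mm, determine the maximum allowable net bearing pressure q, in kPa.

q ≈ 98.3 kPa

S_e = q·B·(1−ν²)/E_s · I_f  ⇒  q = S_e·E_s / (B·(1−ν²)·I_f).
q = 0.041 × 8090 / (2.9 × 0.9159 × 1.27) = 98.33 kPa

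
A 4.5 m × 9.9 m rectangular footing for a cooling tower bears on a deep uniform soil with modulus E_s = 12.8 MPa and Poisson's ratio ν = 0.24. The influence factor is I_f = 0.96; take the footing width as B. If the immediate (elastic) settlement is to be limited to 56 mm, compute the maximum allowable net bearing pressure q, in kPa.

E_s = 12.8 MPa = 12800 kPa.
S_e = q·B·(1−ν²)/E_s · I_f  ⇒  q = S_e·E_s / (B·(1−ν²)·I_f).
q = 0.056 × 12800 / (4.5 × 0.9424 × 0.96) = 176.1 kPa

q ≈ 176 kPa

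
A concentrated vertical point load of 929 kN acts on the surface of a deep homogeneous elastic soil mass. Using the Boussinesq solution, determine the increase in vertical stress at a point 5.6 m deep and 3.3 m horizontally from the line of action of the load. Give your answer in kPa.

Boussinesq vertical stress below a point load on an elastic half-space:
Δσ_z = 3P/(2πz²) · [1 + (r/z)²]^(−5/2)
r/z = 3.3/5.6 = 0.58929; [1+(r/z)²]^(−5/2) = 0.47465.
Δσ_z = 3×929/(2π×5.6²) × 0.47465 = 14.144 × 0.47465 = 6.713 kPa

Δσ_z ≈ 6.71 kPa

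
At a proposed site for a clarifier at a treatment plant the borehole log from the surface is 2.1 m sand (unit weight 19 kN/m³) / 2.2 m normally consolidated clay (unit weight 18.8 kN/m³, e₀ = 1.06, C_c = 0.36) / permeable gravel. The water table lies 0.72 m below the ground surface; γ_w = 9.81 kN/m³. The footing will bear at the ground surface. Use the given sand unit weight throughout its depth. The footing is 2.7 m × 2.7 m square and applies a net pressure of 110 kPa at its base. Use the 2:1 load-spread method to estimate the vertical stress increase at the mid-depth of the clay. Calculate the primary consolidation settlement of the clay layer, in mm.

Mid-depth of clay below the ground surface: z = 2.1 + 2.2/2 = 3.2 m.
Total vertical stress at mid-clay: σ_v = 19×2.1 + 18.8×1.1 = 60.58 kPa.
Pore pressure: u = 9.81×(3.2 − 0.72) = 24.329 kPa.
Initial effective stress: σ'_0 = σ_v − u = 60.58 − 24.329 = 36.251 kPa.
Stress increase at mid-clay by the 2:1 spreading method:
Δσ = qBL/((B+z)(L+z)) = 110×2.7×2.7/((2.7+3.2)(2.7+3.2)) = 23.036 kPa
Final effective stress: σ'_f = σ'_0 + Δσ = 36.251 + 23.036 = 59.287 kPa.
Normally consolidated clay, so the full stress increment lies on the virgin compression line:
S_c = C_c·H/(1+e₀)·log₁₀(σ'_f/σ'_0) = 0.36×2.2/(1+1.06)×log₁₀(59.287/36.251)
    = 0.38447 × 0.21364 = 0.08214 m

S_c ≈ 82.1 mm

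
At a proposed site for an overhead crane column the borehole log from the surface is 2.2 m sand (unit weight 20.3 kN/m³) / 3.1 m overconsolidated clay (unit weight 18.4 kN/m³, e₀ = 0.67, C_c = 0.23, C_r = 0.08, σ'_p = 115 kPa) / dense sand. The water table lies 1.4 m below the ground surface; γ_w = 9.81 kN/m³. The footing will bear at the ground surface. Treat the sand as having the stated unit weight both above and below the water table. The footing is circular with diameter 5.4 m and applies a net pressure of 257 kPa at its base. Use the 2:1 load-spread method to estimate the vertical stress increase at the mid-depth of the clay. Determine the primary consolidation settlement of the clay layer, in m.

Mid-depth of clay below the ground surface: z = 2.2 + 3.1/2 = 3.75 m.
Total vertical stress at mid-clay: σ_v = 20.3×2.2 + 18.4×1.55 = 73.18 kPa.
Pore pressure: u = 9.81×(3.75 − 1.4) = 23.054 kPa.
Initial effective stress: σ'_0 = σ_v − u = 73.18 − 23.054 = 50.126 kPa.
Stress increase at mid-clay by the 2:1 spreading method:
Δσ ≈ qD²/(D+z)² = 257×5.4²/(5.4+3.75)² = 89.511 kPa
Final effective stress: σ'_f = 50.126 + 89.511 = 139.64 kPa.
σ'_f = 139.64 > σ'_p = 115 kPa, so the stress path crosses the preconsolidation pressure — recompression up to σ'_p, then virgin compression beyond:
S_c = H/(1+e₀)·[C_r·log₁₀(σ'_p/σ'_0) + C_c·log₁₀(σ'_f/σ'_p)]
    = 3.1/1.67 × [0.08×log₁₀(115/50.126) + 0.23×log₁₀(139.64/115)]
    = 1.8563 × [0.028851 + 0.019392] = 0.08955 m

S_c ≈ 0.0896 m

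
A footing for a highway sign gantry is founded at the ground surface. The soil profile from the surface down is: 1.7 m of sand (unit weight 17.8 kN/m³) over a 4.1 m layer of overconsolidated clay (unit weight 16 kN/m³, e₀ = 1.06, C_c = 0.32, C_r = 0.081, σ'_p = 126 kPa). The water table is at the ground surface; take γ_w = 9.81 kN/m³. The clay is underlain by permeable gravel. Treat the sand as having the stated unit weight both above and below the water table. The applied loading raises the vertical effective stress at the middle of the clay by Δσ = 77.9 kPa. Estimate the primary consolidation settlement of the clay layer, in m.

S_c ≈ 0.0964 m

Mid-depth of clay below the ground surface: z = 1.7 + 4.1/2 = 3.75 m.
Total vertical stress at mid-clay: σ_v = 17.8×1.7 + 16×2.05 = 63.06 kPa.
Pore pressure: u = 9.81×(3.75 − 0) = 36.788 kPa.
Initial effective stress: σ'_0 = σ_v − u = 63.06 − 36.788 = 26.272 kPa.
Final effective stress: σ'_f = 26.272 + 77.9 = 104.17 kPa.
σ'_f = 104.17 ≤ σ'_p = 126 kPa, so the clay remains overconsolidated and only the recompression index applies:
S_c = C_r·H/(1+e₀)·log₁₀(σ'_f/σ'_0) = 0.081×4.1/2.06×log₁₀(104.17/26.272)
    = 0.16121 × 0.59825 = 0.09645 m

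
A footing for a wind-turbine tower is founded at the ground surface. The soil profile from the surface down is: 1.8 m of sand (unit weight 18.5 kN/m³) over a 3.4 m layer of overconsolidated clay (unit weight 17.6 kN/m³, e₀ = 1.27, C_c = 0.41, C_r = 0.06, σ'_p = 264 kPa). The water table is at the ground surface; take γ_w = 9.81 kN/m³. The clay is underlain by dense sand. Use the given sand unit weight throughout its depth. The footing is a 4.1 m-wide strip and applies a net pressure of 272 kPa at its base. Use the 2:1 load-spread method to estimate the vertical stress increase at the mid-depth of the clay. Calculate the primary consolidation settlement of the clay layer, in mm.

S_c ≈ 70.4 mm

Mid-depth of clay below the ground surface: z = 1.8 + 3.4/2 = 3.5 m.
Total vertical stress at mid-clay: σ_v = 18.5×1.8 + 17.6×1.7 = 63.22 kPa.
Pore pressure: u = 9.81×(3.5 − 0) = 34.335 kPa.
Initial effective stress: σ'_0 = σ_v − u = 63.22 − 34.335 = 28.885 kPa.
Stress increase at mid-clay by the 2:1 spreading method:
Δσ = qB/(B+z) = 272×4.1/(4.1+3.5) = 146.74 kPa
Final effective stress: σ'_f = 28.885 + 146.74 = 175.62 kPa.
σ'_f = 175.62 ≤ σ'_p = 264 kPa, so the clay remains overconsolidated and only the recompression index applies:
S_c = C_r·H/(1+e₀)·log₁₀(σ'_f/σ'_0) = 0.06×3.4/2.27×log₁₀(175.62/28.885)
    = 0.089868 × 0.7839 = 0.07045 m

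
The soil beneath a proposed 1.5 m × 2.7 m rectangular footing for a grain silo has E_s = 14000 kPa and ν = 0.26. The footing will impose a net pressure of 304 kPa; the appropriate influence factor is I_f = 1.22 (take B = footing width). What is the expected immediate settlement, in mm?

S_e ≈ 37.1 mm

Immediate (elastic) settlement: S_e = q·B·(1−ν²)/E_s · I_f.
S_e = 304 × 1.5 × (1 − 0.26²) / 14000 × 1.22
    = 304 × 1.5 × 0.9324 / 14000 × 1.22
    = 0.03705 m = 37.05 mm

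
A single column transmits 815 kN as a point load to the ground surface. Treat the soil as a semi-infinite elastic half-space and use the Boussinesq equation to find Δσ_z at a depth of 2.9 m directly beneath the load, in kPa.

Boussinesq vertical stress below a point load on an elastic half-space:
Δσ_z = 3P/(2πz²) · [1 + (r/z)²]^(−5/2)
r/z = 0/2.9 = 0; [1+(r/z)²]^(−5/2) = 1.
Δσ_z = 3×815/(2π×2.9²) × 1 = 46.27 × 1 = 46.27 kPa

Δσ_z ≈ 46.3 kPa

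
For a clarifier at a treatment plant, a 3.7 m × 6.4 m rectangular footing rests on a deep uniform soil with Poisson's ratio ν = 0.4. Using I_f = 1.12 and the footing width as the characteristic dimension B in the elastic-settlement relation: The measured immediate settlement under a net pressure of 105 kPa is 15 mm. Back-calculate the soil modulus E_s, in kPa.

E_s ≈ 24400 kPa

S_e = q·B·(1−ν²)/E_s · I_f  ⇒  E_s = q·B·(1−ν²)·I_f / S_e.
E_s = 105 × 3.7 × 0.84 × 1.12 / 0.015 = 24370 kPa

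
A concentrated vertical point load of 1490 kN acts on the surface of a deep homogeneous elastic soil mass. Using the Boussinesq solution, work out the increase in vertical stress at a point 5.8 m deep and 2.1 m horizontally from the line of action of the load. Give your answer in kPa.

Δσ_z ≈ 15.5 kPa

Boussinesq vertical stress below a point load on an elastic half-space:
Δσ_z = 3P/(2πz²) · [1 + (r/z)²]^(−5/2)
r/z = 2.1/5.8 = 0.36207; [1+(r/z)²]^(−5/2) = 0.73494.
Δσ_z = 3×1490/(2π×5.8²) × 0.73494 = 21.148 × 0.73494 = 15.54 kPa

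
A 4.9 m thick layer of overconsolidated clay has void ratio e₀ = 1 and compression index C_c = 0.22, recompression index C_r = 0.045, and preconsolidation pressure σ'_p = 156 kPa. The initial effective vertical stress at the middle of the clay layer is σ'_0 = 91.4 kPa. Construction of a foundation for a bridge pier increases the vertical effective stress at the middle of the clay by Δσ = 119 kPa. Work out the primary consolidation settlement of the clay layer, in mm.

S_c ≈ 95.6 mm

Final effective stress: σ'_f = 91.4 + 119 = 210.4 kPa.
σ'_f = 210.4 > σ'_p = 156 kPa, so the stress path crosses the preconsolidation pressure — recompression up to σ'_p, then virgin compression beyond:
S_c = H/(1+e₀)·[C_r·log₁₀(σ'_p/σ'_0) + C_c·log₁₀(σ'_f/σ'_p)]
    = 4.9/2 × [0.045×log₁₀(156/91.4) + 0.22×log₁₀(210.4/156)]
    = 2.45 × [0.010448 + 0.028583] = 0.09563 m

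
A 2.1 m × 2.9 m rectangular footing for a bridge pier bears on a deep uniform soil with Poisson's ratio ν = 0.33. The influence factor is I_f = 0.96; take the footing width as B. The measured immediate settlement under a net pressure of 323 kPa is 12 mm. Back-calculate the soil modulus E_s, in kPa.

E_s ≈ 48400 kPa

S_e = q·B·(1−ν²)/E_s · I_f  ⇒  E_s = q·B·(1−ν²)·I_f / S_e.
E_s = 323 × 2.1 × 0.8911 × 0.96 / 0.012 = 48350 kPa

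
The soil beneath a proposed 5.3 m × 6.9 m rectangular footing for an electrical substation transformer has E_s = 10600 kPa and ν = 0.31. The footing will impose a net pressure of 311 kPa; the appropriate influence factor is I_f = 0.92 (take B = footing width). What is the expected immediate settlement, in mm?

Immediate (elastic) settlement: S_e = q·B·(1−ν²)/E_s · I_f.
S_e = 311 × 5.3 × (1 − 0.31²) / 10600 × 0.92
    = 311 × 5.3 × 0.9039 / 10600 × 0.92
    = 0.1293 m = 129.3 mm

S_e ≈ 129 mm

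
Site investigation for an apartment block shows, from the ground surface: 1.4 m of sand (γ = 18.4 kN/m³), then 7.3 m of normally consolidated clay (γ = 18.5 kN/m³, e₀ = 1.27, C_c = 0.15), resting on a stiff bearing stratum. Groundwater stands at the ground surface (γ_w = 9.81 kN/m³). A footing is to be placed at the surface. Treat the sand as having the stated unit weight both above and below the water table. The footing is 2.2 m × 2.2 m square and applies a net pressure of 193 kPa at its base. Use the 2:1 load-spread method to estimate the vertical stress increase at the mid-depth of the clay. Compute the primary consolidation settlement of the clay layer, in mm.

Mid-depth of clay below the ground surface: z = 1.4 + 7.3/2 = 5.05 m.
Total vertical stress at mid-clay: σ_v = 18.4×1.4 + 18.5×3.65 = 93.285 kPa.
Pore pressure: u = 9.81×(5.05 − 0) = 49.541 kPa.
Initial effective stress: σ'_0 = σ_v − u = 93.285 − 49.541 = 43.744 kPa.
Stress increase at mid-clay by the 2:1 spreading method:
Δσ = qBL/((B+z)(L+z)) = 193×2.2×2.2/((2.2+5.05)(2.2+5.05)) = 17.772 kPa
Final effective stress: σ'_f = σ'_0 + Δσ = 43.744 + 17.772 = 61.516 kPa.
Normally consolidated clay, so the full stress increment lies on the virgin compression line:
S_c = C_c·H/(1+e₀)·log₁₀(σ'_f/σ'_0) = 0.15×7.3/(1+1.27)×log₁₀(61.516/43.744)
    = 0.48238 × 0.14807 = 0.07143 m

S_c ≈ 71.4 mm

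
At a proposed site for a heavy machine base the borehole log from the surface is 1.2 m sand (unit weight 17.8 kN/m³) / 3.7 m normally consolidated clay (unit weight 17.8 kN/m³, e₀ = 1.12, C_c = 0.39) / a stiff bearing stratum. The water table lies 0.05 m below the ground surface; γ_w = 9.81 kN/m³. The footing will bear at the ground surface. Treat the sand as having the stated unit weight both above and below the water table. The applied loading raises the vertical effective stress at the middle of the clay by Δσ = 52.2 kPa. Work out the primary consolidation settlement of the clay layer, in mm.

Mid-depth of clay below the ground surface: z = 1.2 + 3.7/2 = 3.05 m.
Total vertical stress at mid-clay: σ_v = 17.8×1.2 + 17.8×1.85 = 54.29 kPa.
Pore pressure: u = 9.81×(3.05 − 0.05) = 29.43 kPa.
Initial effective stress: σ'_0 = σ_v − u = 54.29 − 29.43 = 24.86 kPa.
Final effective stress: σ'_f = σ'_0 + Δσ = 24.86 + 52.2 = 77.06 kPa.
Normally consolidated clay, so the full stress increment lies on the virgin compression line:
S_c = C_c·H/(1+e₀)·log₁₀(σ'_f/σ'_0) = 0.39×3.7/(1+1.12)×log₁₀(77.06/24.86)
    = 0.68066 × 0.49133 = 0.3344 m

S_c ≈ 334 mm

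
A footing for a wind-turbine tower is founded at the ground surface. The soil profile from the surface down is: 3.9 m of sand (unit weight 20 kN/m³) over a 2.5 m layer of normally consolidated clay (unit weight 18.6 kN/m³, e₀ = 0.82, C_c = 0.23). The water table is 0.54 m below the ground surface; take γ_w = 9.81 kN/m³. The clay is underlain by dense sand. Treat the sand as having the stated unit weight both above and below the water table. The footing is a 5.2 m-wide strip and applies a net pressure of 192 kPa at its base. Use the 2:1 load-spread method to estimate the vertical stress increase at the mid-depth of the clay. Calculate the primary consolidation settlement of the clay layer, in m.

Mid-depth of clay below the ground surface: z = 3.9 + 2.5/2 = 5.15 m.
Total vertical stress at mid-clay: σ_v = 20×3.9 + 18.6×1.25 = 101.25 kPa.
Pore pressure: u = 9.81×(5.15 − 0.54) = 45.224 kPa.
Initial effective stress: σ'_0 = σ_v − u = 101.25 − 45.224 = 56.026 kPa.
Stress increase at mid-clay by the 2:1 spreading method:
Δσ = qB/(B+z) = 192×5.2/(5.2+5.15) = 96.464 kPa
Final effective stress: σ'_f = σ'_0 + Δσ = 56.026 + 96.464 = 152.49 kPa.
Normally consolidated clay, so the full stress increment lies on the virgin compression line:
S_c = C_c·H/(1+e₀)·log₁₀(σ'_f/σ'_0) = 0.23×2.5/(1+0.82)×log₁₀(152.49/56.026)
    = 0.31593 × 0.43485 = 0.1374 m

S_c ≈ 0.137 m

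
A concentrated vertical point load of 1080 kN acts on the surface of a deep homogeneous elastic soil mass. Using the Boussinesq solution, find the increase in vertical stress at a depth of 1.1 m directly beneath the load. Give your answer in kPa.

Boussinesq vertical stress below a point load on an elastic half-space:
Δσ_z = 3P/(2πz²) · [1 + (r/z)²]^(−5/2)
r/z = 0/1.1 = 0; [1+(r/z)²]^(−5/2) = 1.
Δσ_z = 3×1080/(2π×1.1²) × 1 = 426.17 × 1 = 426.2 kPa

Δσ_z ≈ 426 kPa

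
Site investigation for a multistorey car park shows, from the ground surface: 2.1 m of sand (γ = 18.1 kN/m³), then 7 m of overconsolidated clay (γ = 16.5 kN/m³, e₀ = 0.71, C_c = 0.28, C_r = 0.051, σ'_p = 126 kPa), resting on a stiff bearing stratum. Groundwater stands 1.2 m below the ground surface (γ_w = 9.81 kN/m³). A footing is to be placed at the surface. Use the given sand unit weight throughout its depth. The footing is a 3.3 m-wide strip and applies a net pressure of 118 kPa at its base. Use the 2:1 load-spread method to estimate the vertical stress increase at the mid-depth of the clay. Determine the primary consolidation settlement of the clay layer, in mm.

S_c ≈ 54.9 mm

Mid-depth of clay below the ground surface: z = 2.1 + 7/2 = 5.6 m.
Total vertical stress at mid-clay: σ_v = 18.1×2.1 + 16.5×3.5 = 95.76 kPa.
Pore pressure: u = 9.81×(5.6 − 1.2) = 43.164 kPa.
Initial effective stress: σ'_0 = σ_v − u = 95.76 − 43.164 = 52.596 kPa.
Stress increase at mid-clay by the 2:1 spreading method:
Δσ = qB/(B+z) = 118×3.3/(3.3+5.6) = 43.753 kPa
Final effective stress: σ'_f = 52.596 + 43.753 = 96.349 kPa.
σ'_f = 96.349 ≤ σ'_p = 126 kPa, so the clay remains overconsolidated and only the recompression index applies:
S_c = C_r·H/(1+e₀)·log₁₀(σ'_f/σ'_0) = 0.051×7/1.71×log₁₀(96.349/52.596)
    = 0.20877 × 0.26289 = 0.05488 m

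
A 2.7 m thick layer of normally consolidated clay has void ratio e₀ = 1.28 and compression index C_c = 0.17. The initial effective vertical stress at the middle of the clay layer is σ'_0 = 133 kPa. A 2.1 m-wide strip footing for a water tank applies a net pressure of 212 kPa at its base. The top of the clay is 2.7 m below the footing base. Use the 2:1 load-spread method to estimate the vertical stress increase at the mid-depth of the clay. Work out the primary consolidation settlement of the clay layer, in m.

Mid-depth of clay below the footing base: z = 2.7 + 2.7/2 = 4.05 m.
Stress increase at mid-clay by the 2:1 spreading method:
Δσ = qB/(B+z) = 212×2.1/(2.1+4.05) = 72.39 kPa
Final effective stress: σ'_f = σ'_0 + Δσ = 133 + 72.39 = 205.39 kPa.
Normally consolidated clay, so the full stress increment lies on the virgin compression line:
S_c = C_c·H/(1+e₀)·log₁₀(σ'_f/σ'_0) = 0.17×2.7/(1+1.28)×log₁₀(205.39/133)
    = 0.20132 × 0.18873 = 0.038 m

S_c ≈ 0.038 m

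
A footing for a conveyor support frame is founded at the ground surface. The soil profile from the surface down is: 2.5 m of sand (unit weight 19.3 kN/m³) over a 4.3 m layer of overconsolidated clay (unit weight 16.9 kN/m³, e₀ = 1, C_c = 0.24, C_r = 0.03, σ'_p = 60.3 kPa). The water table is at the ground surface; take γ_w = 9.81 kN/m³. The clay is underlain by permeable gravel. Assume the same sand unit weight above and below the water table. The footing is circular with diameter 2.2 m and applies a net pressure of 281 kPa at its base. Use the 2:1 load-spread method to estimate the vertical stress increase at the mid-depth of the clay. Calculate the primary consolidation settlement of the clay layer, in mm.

S_c ≈ 39 mm

Mid-depth of clay below the ground surface: z = 2.5 + 4.3/2 = 4.65 m.
Total vertical stress at mid-clay: σ_v = 19.3×2.5 + 16.9×2.15 = 84.585 kPa.
Pore pressure: u = 9.81×(4.65 − 0) = 45.617 kPa.
Initial effective stress: σ'_0 = σ_v − u = 84.585 − 45.617 = 38.968 kPa.
Stress increase at mid-clay by the 2:1 spreading method:
Δσ ≈ qD²/(D+z)² = 281×2.2²/(2.2+4.65)² = 28.985 kPa
Final effective stress: σ'_f = 38.968 + 28.985 = 67.953 kPa.
σ'_f = 67.953 > σ'_p = 60.3 kPa, so the stress path crosses the preconsolidation pressure — recompression up to σ'_p, then virgin compression beyond:
S_c = H/(1+e₀)·[C_r·log₁₀(σ'_p/σ'_0) + C_c·log₁₀(σ'_f/σ'_p)]
    = 4.3/2 × [0.03×log₁₀(60.3/38.968) + 0.24×log₁₀(67.953/60.3)]
    = 2.15 × [0.0056883 + 0.012454] = 0.03901 m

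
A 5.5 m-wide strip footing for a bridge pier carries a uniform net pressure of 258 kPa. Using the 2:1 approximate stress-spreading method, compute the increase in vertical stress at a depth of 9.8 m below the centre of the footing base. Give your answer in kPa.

Δσ_z ≈ 92.7 kPa

By the 2:1 method the load spreads at 1 horizontal : 2 vertical, so at depth z the loaded area has grown by z in each plan dimension:
Δσ = qB/(B+z) = 258×5.5/(5.5+9.8) = 92.745 kPa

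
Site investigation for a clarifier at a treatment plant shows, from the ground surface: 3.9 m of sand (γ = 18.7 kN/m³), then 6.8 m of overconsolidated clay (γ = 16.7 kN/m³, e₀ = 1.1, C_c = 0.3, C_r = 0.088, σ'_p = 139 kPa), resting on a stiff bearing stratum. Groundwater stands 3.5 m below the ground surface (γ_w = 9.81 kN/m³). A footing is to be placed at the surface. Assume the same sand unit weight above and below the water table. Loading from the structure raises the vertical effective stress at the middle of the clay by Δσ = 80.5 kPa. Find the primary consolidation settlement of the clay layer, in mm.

Mid-depth of clay below the ground surface: z = 3.9 + 6.8/2 = 7.3 m.
Total vertical stress at mid-clay: σ_v = 18.7×3.9 + 16.7×3.4 = 129.71 kPa.
Pore pressure: u = 9.81×(7.3 − 3.5) = 37.278 kPa.
Initial effective stress: σ'_0 = σ_v − u = 129.71 − 37.278 = 92.432 kPa.
Final effective stress: σ'_f = 92.432 + 80.5 = 172.93 kPa.
σ'_f = 172.93 > σ'_p = 139 kPa, so the stress path crosses the preconsolidation pressure — recompression up to σ'_p, then virgin compression beyond:
S_c = H/(1+e₀)·[C_r·log₁₀(σ'_p/σ'_0) + C_c·log₁₀(σ'_f/σ'_p)]
    = 6.8/2.1 × [0.088×log₁₀(139/92.432) + 0.3×log₁₀(172.93/139)]
    = 3.2381 × [0.015593 + 0.028457] = 0.1426 m

S_c ≈ 143 mm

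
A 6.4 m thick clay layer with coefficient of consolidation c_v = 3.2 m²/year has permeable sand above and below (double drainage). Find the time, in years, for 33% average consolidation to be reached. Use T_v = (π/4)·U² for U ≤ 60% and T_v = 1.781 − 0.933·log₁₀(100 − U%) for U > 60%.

t ≈ 0.274 years

Drainage path length: H_d = H/2 = 3.2 m (double drainage).
U ≤ 60%: T_v = (π/4)·U² = (π/4)×0.33² = 0.08553.
t = T_v·H_d²/c_v = 0.08553×3.2²/3.2 = 0.2737 years.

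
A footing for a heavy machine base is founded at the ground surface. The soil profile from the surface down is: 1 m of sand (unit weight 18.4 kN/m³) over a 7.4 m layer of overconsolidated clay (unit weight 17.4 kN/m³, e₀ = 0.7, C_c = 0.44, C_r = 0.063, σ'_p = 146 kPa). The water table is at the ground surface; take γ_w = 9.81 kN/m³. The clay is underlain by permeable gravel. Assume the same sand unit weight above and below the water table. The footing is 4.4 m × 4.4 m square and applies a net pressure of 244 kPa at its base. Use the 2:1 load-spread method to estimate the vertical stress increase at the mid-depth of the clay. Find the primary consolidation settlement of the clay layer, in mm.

Mid-depth of clay below the ground surface: z = 1 + 7.4/2 = 4.7 m.
Total vertical stress at mid-clay: σ_v = 18.4×1 + 17.4×3.7 = 82.78 kPa.
Pore pressure: u = 9.81×(4.7 − 0) = 46.107 kPa.
Initial effective stress: σ'_0 = σ_v − u = 82.78 − 46.107 = 36.673 kPa.
Stress increase at mid-clay by the 2:1 spreading method:
Δσ = qBL/((B+z)(L+z)) = 244×4.4×4.4/((4.4+4.7)(4.4+4.7)) = 57.044 kPa
Final effective stress: σ'_f = 36.673 + 57.044 = 93.717 kPa.
σ'_f = 93.717 ≤ σ'_p = 146 kPa, so the clay remains overconsolidated and only the recompression index applies:
S_c = C_r·H/(1+e₀)·log₁₀(σ'_f/σ'_0) = 0.063×7.4/1.7×log₁₀(93.717/36.673)
    = 0.27423 × 0.40747 = 0.1117 m

S_c ≈ 112 mm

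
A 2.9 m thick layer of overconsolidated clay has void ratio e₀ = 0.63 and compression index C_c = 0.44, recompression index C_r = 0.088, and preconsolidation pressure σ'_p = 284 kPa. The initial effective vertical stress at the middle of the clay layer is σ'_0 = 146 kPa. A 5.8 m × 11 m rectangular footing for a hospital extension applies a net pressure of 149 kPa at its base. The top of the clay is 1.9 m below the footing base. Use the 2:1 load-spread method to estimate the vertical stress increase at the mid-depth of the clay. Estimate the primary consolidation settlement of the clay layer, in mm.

S_c ≈ 27.4 mm

Mid-depth of clay below the footing base: z = 1.9 + 2.9/2 = 3.35 m.
Stress increase at mid-clay by the 2:1 spreading method:
Δσ = qBL/((B+z)(L+z)) = 149×5.8×11/((5.8+3.35)(11+3.35)) = 72.399 kPa
Final effective stress: σ'_f = 146 + 72.399 = 218.4 kPa.
σ'_f = 218.4 ≤ σ'_p = 284 kPa, so the clay remains overconsolidated and only the recompression index applies:
S_c = C_r·H/(1+e₀)·log₁₀(σ'_f/σ'_0) = 0.088×2.9/1.63×log₁₀(218.4/146)
    = 0.15656 × 0.1749 = 0.02738 m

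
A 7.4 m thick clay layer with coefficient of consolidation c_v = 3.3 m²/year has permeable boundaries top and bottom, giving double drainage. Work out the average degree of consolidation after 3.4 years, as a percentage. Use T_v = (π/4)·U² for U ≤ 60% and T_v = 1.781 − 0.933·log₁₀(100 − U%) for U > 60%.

U ≈ 89.3 %

Drainage path length: H_d = H/2 = 3.7 m (double drainage).
T_v = c_v·t/H_d² = 3.3×3.4/3.7² = 0.81958.
T_v = 0.81958 corresponds to the U > 60% branch:
U = 1 − 10^((1.781 − T_v)/0.933)/100 = 0.8927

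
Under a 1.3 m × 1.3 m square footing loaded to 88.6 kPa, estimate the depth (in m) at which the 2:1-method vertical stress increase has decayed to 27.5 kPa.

z ≈ 1.03 m

2:1 spreading — at depth z the loaded area has grown by z in each plan dimension:
qB²/(B+z)² = Δσ_z ⇒ z = B(√(q/Δσ_z) − 1) = 1.3×(√(88.6/27.5) − 1) = 1.033 m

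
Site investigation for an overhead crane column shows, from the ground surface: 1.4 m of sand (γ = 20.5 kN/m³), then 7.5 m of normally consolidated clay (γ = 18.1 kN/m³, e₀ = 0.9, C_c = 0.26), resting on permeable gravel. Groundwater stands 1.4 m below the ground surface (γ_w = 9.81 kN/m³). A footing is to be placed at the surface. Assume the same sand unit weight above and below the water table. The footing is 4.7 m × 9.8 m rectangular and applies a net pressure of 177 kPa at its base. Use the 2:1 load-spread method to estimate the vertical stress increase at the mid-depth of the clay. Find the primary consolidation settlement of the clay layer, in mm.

S_c ≈ 292 mm

Mid-depth of clay below the ground surface: z = 1.4 + 7.5/2 = 5.15 m.
Total vertical stress at mid-clay: σ_v = 20.5×1.4 + 18.1×3.75 = 96.575 kPa.
Pore pressure: u = 9.81×(5.15 − 1.4) = 36.788 kPa.
Initial effective stress: σ'_0 = σ_v − u = 96.575 − 36.788 = 59.787 kPa.
Stress increase at mid-clay by the 2:1 spreading method:
Δσ = qBL/((B+z)(L+z)) = 177×4.7×9.8/((4.7+5.15)(9.8+5.15)) = 55.363 kPa
Final effective stress: σ'_f = σ'_0 + Δσ = 59.787 + 55.363 = 115.15 kPa.
Normally consolidated clay, so the full stress increment lies on the virgin compression line:
S_c = C_c·H/(1+e₀)·log₁₀(σ'_f/σ'_0) = 0.26×7.5/(1+0.9)×log₁₀(115.15/59.787)
    = 1.0263 × 0.28466 = 0.2921 m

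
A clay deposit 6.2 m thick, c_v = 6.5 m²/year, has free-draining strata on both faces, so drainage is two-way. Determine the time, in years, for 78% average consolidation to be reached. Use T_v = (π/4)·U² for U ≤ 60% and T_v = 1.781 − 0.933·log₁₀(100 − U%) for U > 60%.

Drainage path length: H_d = H/2 = 3.1 m (double drainage).
U > 60%: T_v = 1.781 − 0.933·log₁₀(100 − 78) = 0.52852.
t = T_v·H_d²/c_v = 0.52852×3.1²/6.5 = 0.7814 years.

t ≈ 0.781 years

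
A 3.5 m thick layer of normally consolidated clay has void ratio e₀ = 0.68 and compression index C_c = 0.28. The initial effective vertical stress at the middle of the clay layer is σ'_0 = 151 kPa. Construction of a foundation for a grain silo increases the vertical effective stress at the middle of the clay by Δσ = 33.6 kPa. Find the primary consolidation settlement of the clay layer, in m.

S_c ≈ 0.0509 m

Final effective stress: σ'_f = σ'_0 + Δσ = 151 + 33.6 = 184.6 kPa.
Normally consolidated clay, so the full stress increment lies on the virgin compression line:
S_c = C_c·H/(1+e₀)·log₁₀(σ'_f/σ'_0) = 0.28×3.5/(1+0.68)×log₁₀(184.6/151)
    = 0.58333 × 0.087255 = 0.0509 m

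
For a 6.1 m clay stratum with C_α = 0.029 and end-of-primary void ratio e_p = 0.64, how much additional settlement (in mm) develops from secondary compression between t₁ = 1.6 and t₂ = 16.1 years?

Secondary compression: S_s = C_α·H/(1+e_p)·log₁₀(t₂/t₁)
S_s = 0.029×6.1/(1+0.64)×log₁₀(16.1/1.6)
    = 0.1079 × 1.003 = 0.1082 m

S_s ≈ 108 mm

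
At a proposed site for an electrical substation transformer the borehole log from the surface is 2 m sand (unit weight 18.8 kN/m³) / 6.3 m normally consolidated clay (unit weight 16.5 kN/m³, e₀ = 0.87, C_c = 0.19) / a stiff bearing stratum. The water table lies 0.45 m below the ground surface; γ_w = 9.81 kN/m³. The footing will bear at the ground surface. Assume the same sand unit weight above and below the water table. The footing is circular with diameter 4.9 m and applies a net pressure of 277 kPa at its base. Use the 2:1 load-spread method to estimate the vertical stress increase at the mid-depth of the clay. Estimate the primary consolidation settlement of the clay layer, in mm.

S_c ≈ 256 mm

Mid-depth of clay below the ground surface: z = 2 + 6.3/2 = 5.15 m.
Total vertical stress at mid-clay: σ_v = 18.8×2 + 16.5×3.15 = 89.575 kPa.
Pore pressure: u = 9.81×(5.15 − 0.45) = 46.107 kPa.
Initial effective stress: σ'_0 = σ_v − u = 89.575 − 46.107 = 43.468 kPa.
Stress increase at mid-clay by the 2:1 spreading method:
Δσ ≈ qD²/(D+z)² = 277×4.9²/(4.9+5.15)² = 65.848 kPa
Final effective stress: σ'_f = σ'_0 + Δσ = 43.468 + 65.848 = 109.32 kPa.
Normally consolidated clay, so the full stress increment lies on the virgin compression line:
S_c = C_c·H/(1+e₀)·log₁₀(σ'_f/σ'_0) = 0.19×6.3/(1+0.87)×log₁₀(109.32/43.468)
    = 0.64011 × 0.40053 = 0.2564 m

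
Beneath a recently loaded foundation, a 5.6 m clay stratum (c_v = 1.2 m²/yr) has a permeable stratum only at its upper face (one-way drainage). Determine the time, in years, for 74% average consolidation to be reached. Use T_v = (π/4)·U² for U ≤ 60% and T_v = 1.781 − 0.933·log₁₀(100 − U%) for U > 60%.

t ≈ 12 years

Drainage path length: H_d = H = 5.6 m (single drainage).
U > 60%: T_v = 1.781 − 0.933·log₁₀(100 − 74) = 0.46083.
t = T_v·H_d²/c_v = 0.46083×5.6²/1.2 = 12.04 years.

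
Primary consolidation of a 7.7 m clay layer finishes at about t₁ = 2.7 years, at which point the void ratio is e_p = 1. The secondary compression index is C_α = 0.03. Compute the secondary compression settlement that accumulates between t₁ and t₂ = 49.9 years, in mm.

S_s ≈ 146 mm

Secondary compression: S_s = C_α·H/(1+e_p)·log₁₀(t₂/t₁)
S_s = 0.03×7.7/(1+1)×log₁₀(49.9/2.7)
    = 0.1155 × 1.267 = 0.1463 m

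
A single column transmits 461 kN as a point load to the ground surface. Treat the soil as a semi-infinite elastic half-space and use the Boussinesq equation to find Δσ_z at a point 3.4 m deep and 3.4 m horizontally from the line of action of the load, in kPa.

Boussinesq vertical stress below a point load on an elastic half-space:
Δσ_z = 3P/(2πz²) · [1 + (r/z)²]^(−5/2)
r/z = 3.4/3.4 = 1; [1+(r/z)²]^(−5/2) = 0.17678.
Δσ_z = 3×461/(2π×3.4²) × 0.17678 = 19.041 × 0.17678 = 3.366 kPa

Δσ_z ≈ 3.37 kPa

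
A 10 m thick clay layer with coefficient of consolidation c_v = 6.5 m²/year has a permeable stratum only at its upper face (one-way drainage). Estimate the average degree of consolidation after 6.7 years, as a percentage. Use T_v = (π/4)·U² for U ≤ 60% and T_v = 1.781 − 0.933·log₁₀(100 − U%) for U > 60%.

U ≈ 72.3 %

Drainage path length: H_d = H = 10 m (single drainage).
T_v = c_v·t/H_d² = 6.5×6.7/10² = 0.4355.
T_v = 0.4355 corresponds to the U > 60% branch:
U = 1 − 10^((1.781 − T_v)/0.933)/100 = 0.7232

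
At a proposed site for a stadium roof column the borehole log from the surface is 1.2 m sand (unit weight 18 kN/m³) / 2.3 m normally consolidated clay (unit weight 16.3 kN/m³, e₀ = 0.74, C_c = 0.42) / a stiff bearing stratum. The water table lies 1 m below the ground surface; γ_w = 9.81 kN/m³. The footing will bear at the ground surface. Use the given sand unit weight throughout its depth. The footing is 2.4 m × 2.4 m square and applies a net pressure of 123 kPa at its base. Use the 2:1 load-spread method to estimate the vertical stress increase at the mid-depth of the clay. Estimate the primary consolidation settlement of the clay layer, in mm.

Mid-depth of clay below the ground surface: z = 1.2 + 2.3/2 = 2.35 m.
Total vertical stress at mid-clay: σ_v = 18×1.2 + 16.3×1.15 = 40.345 kPa.
Pore pressure: u = 9.81×(2.35 − 1) = 13.244 kPa.
Initial effective stress: σ'_0 = σ_v − u = 40.345 − 13.244 = 27.101 kPa.
Stress increase at mid-clay by the 2:1 spreading method:
Δσ = qBL/((B+z)(L+z)) = 123×2.4×2.4/((2.4+2.35)(2.4+2.35)) = 31.401 kPa
Final effective stress: σ'_f = σ'_0 + Δσ = 27.101 + 31.401 = 58.502 kPa.
Normally consolidated clay, so the full stress increment lies on the virgin compression line:
S_c = C_c·H/(1+e₀)·log₁₀(σ'_f/σ'_0) = 0.42×2.3/(1+0.74)×log₁₀(58.502/27.101)
    = 0.55517 × 0.33419 = 0.1855 m

S_c ≈ 186 mm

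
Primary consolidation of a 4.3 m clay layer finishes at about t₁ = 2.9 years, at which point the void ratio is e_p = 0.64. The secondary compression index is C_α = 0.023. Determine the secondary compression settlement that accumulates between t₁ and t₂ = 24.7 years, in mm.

Secondary compression: S_s = C_α·H/(1+e_p)·log₁₀(t₂/t₁)
S_s = 0.023×4.3/(1+0.64)×log₁₀(24.7/2.9)
    = 0.0603 × 0.9303 = 0.0561 m

S_s ≈ 56.1 mm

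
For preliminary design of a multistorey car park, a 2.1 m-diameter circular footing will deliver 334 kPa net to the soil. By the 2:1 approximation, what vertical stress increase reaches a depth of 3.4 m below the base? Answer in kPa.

Δσ_z ≈ 48.7 kPa

By the 2:1 method the load spreads at 1 horizontal : 2 vertical, so at depth z the loaded area has grown by z in each plan dimension:
Δσ ≈ qD²/(D+z)² = 334×2.1²/(2.1+3.4)² = 48.692 kPa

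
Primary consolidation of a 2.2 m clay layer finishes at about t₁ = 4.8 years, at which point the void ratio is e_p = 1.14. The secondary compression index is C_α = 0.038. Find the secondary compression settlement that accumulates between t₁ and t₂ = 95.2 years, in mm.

Secondary compression: S_s = C_α·H/(1+e_p)·log₁₀(t₂/t₁)
S_s = 0.038×2.2/(1+1.14)×log₁₀(95.2/4.8)
    = 0.03907 × 1.297 = 0.05068 m

S_s ≈ 50.7 mm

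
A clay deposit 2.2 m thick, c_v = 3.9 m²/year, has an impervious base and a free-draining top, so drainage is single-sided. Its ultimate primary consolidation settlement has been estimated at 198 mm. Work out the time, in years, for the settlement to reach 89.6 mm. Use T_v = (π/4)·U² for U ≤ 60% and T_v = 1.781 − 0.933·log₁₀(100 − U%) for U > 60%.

t ≈ 0.2 years

Drainage path length: H_d = H = 2.2 m (single drainage).
U = S(t)/S_ult = 89.6/198 = 0.4525.
U ≤ 60%: T_v = (π/4)·U² = (π/4)×0.45253² = 0.16083.
t = T_v·H_d²/c_v = 0.16083×2.2²/3.9 = 0.1996 years.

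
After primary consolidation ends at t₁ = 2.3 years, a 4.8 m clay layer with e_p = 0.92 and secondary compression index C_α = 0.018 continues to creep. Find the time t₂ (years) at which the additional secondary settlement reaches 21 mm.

t₂ ≈ 6.74 years

S_s = C_α·H/(1+e_p)·log₁₀(t₂/t₁) ⇒ log₁₀(t₂/t₁) = S_s·(1+e_p)/(C_α·H).
log₁₀(t₂/t₁) = 0.021 × (1+0.92) / (0.018×4.8) = 0.4667
t₂ = t₁ × 10^0.4667 = 2.3 × 2.929 = 6.736 years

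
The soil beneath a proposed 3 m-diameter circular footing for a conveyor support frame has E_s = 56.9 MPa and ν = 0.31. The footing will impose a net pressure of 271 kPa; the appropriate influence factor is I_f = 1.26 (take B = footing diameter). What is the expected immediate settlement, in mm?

S_e ≈ 16.3 mm

Immediate (elastic) settlement: S_e = q·B·(1−ν²)/E_s · I_f.
E_s = 56.9 MPa = 56900 kPa.
S_e = 271 × 3 × (1 − 0.31²) / 56900 × 1.26
    = 271 × 3 × 0.9039 / 56900 × 1.26
    = 0.01627 m = 16.27 mm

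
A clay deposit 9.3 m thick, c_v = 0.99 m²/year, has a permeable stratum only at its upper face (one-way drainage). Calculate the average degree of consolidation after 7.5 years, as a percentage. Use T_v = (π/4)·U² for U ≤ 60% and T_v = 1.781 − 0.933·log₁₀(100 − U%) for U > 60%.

Drainage path length: H_d = H = 9.3 m (single drainage).
T_v = c_v·t/H_d² = 0.99×7.5/9.3² = 0.085848.
T_v = 0.085848 corresponds to the U ≤ 60% branch:
U = √(4T_v/π) = 0.3306

U ≈ 33.1 %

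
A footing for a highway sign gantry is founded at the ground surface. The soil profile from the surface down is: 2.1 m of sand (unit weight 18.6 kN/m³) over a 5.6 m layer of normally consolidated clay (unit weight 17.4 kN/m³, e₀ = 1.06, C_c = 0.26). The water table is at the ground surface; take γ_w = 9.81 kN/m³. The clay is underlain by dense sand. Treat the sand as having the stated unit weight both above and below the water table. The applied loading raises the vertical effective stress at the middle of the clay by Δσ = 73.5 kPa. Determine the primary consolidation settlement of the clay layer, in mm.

Mid-depth of clay below the ground surface: z = 2.1 + 5.6/2 = 4.9 m.
Total vertical stress at mid-clay: σ_v = 18.6×2.1 + 17.4×2.8 = 87.78 kPa.
Pore pressure: u = 9.81×(4.9 − 0) = 48.069 kPa.
Initial effective stress: σ'_0 = σ_v − u = 87.78 − 48.069 = 39.711 kPa.
Final effective stress: σ'_f = σ'_0 + Δσ = 39.711 + 73.5 = 113.21 kPa.
Normally consolidated clay, so the full stress increment lies on the virgin compression line:
S_c = C_c·H/(1+e₀)·log₁₀(σ'_f/σ'_0) = 0.26×5.6/(1+1.06)×log₁₀(113.21/39.711)
    = 0.7068 × 0.45497 = 0.3216 m

S_c ≈ 322 mm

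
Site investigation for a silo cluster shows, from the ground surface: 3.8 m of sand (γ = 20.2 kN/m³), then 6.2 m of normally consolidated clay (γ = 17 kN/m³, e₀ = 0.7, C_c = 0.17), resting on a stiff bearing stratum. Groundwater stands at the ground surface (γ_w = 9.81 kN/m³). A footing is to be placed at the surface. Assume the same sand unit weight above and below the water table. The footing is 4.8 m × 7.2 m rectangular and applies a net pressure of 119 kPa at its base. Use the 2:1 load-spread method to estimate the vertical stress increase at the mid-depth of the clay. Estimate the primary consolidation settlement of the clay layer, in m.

S_c ≈ 0.0913 m

Mid-depth of clay below the ground surface: z = 3.8 + 6.2/2 = 6.9 m.
Total vertical stress at mid-clay: σ_v = 20.2×3.8 + 17×3.1 = 129.46 kPa.
Pore pressure: u = 9.81×(6.9 − 0) = 67.689 kPa.
Initial effective stress: σ'_0 = σ_v − u = 129.46 − 67.689 = 61.771 kPa.
Stress increase at mid-clay by the 2:1 spreading method:
Δσ = qBL/((B+z)(L+z)) = 119×4.8×7.2/((4.8+6.9)(7.2+6.9)) = 24.93 kPa
Final effective stress: σ'_f = σ'_0 + Δσ = 61.771 + 24.93 = 86.701 kPa.
Normally consolidated clay, so the full stress increment lies on the virgin compression line:
S_c = C_c·H/(1+e₀)·log₁₀(σ'_f/σ'_0) = 0.17×6.2/(1+0.7)×log₁₀(86.701/61.771)
    = 0.62 × 0.14724 = 0.09129 m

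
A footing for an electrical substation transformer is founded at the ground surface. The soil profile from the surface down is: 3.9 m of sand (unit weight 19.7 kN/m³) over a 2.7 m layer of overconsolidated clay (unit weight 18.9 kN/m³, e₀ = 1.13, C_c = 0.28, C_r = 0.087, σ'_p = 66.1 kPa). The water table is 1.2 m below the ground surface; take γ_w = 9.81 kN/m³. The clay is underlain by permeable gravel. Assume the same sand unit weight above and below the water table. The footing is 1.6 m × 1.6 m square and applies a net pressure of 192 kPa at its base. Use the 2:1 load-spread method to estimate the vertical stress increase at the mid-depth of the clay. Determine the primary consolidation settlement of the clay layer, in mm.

Mid-depth of clay below the ground surface: z = 3.9 + 2.7/2 = 5.25 m.
Total vertical stress at mid-clay: σ_v = 19.7×3.9 + 18.9×1.35 = 102.34 kPa.
Pore pressure: u = 9.81×(5.25 − 1.2) = 39.73 kPa.
Initial effective stress: σ'_0 = σ_v − u = 102.34 − 39.73 = 62.61 kPa.
Stress increase at mid-clay by the 2:1 spreading method:
Δσ = qBL/((B+z)(L+z)) = 192×1.6×1.6/((1.6+5.25)(1.6+5.25)) = 10.475 kPa
Final effective stress: σ'_f = 62.61 + 10.475 = 73.085 kPa.
σ'_f = 73.085 > σ'_p = 66.1 kPa, so the stress path crosses the preconsolidation pressure — recompression up to σ'_p, then virgin compression beyond:
S_c = H/(1+e₀)·[C_r·log₁₀(σ'_p/σ'_0) + C_c·log₁₀(σ'_f/σ'_p)]
    = 2.7/2.13 × [0.087×log₁₀(66.1/62.61) + 0.28×log₁₀(73.085/66.1)]
    = 1.2676 × [0.0020495 + 0.012216] = 0.01808 m

S_c ≈ 18.1 mm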